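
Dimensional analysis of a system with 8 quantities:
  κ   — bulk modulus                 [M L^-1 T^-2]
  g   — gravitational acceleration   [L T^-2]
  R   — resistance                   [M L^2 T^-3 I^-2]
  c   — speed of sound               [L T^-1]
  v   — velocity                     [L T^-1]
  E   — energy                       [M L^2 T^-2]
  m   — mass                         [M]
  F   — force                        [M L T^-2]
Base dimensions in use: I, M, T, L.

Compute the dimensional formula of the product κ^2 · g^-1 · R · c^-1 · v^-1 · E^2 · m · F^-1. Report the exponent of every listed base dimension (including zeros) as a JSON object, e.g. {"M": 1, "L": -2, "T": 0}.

Exponent matrix [I,M,T,L] × [κ,g,R,c,v,E,m,F]:
  I: [ 0  0 -2  0  0  0  0  0]
  M: [ 1  0  1  0  0  1  1  1]
  T: [-2 -2 -3 -1 -1 -2  0 -2]
  L: [-1  1  2  1  1  2  0  1]
  [I]: (2)·0+(-1)·0+(1)·-2+(-1)·0+(-1)·0+(2)·0+(1)·0+(-1)·0 = -2
  [M]: (2)·1+(-1)·0+(1)·1+(-1)·0+(-1)·0+(2)·1+(1)·1+(-1)·1 = 5
  [T]: (2)·-2+(-1)·-2+(1)·-3+(-1)·-1+(-1)·-1+(2)·-2+(1)·0+(-1)·-2 = -5
  [L]: (2)·-1+(-1)·1+(1)·2+(-1)·1+(-1)·1+(2)·2+(1)·0+(-1)·1 = 0
⇒ I^-2 M^5 T^-5

{"I": -2, "M": 5, "T": -5, "L": 0}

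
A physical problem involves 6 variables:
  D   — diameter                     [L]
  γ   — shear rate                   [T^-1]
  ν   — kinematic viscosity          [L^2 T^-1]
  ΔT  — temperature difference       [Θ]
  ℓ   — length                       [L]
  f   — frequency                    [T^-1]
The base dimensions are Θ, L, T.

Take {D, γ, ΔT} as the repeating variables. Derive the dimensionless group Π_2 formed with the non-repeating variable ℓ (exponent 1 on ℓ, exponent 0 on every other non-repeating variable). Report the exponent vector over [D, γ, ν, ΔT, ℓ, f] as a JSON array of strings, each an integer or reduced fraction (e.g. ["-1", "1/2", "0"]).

Exponent matrix [Θ,L,T] × [D,γ,ν,ΔT,ℓ,f]:
  Θ: [ 0  0  0  1  0  0]
  L: [ 1  0  2  0  1  0]
  T: [ 0 -1 -1  0  0 -1]
Echelon form has 3 nonzero rows (pivots: D,γ,ΔT)
Pivot set = {D,γ,ΔT}, free = {ν,ℓ,f}
RREF:
  r0: [   1    0    2    0    1    0]
  r1: [   0    1    1    0    0    1]
  r2: [   0    0    0    1    0    0]
Fix exponent of ℓ at 1, ν at 0, f at 0; solve each RREF row for its pivot's exponent:
  r0: exp(D) + (1)·1 = 0 ⇒ exp(D) = -1
  r1: exp(γ) + (0)·1 = 0 ⇒ exp(γ) = 0
  r2: exp(ΔT) + (0)·1 = 0 ⇒ exp(ΔT) = 0
Π_2 = D^-1 · ℓ

["-1", "0", "0", "0", "1", "0"]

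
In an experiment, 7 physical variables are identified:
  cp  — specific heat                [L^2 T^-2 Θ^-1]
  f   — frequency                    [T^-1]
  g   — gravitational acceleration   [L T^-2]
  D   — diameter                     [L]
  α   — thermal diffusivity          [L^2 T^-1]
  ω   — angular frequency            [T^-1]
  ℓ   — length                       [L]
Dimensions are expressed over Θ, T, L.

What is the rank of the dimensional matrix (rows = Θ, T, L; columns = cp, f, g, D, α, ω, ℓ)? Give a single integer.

3

Write exponents as rows Θ,T,L / cols cp,f,g,D,α,ω,ℓ:
  Θ: [-1  0  0  0  0  0  0]
  T: [-2 -1 -2  0 -1 -1  0]
  L: [ 2  0  1  1  2  0  1]
Echelon form has 3 nonzero rows (pivots: cp,f,g)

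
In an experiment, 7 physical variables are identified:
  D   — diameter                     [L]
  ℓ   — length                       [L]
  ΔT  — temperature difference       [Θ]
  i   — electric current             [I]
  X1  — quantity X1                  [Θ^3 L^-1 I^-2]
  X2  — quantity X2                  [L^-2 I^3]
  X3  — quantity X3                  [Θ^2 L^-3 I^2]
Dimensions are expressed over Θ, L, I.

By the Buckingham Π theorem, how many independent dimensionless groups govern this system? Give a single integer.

4

Dimensional matrix (Θ×L×I by D×ℓ×ΔT×i×X1×X2×X3):
  Θ: [ 0  0  1  0  3  0  2]
  L: [ 1  1  0  0 -1 -2 -3]
  I: [ 0  0  0  1 -2  3  2]
RREF → pivots at {D,ΔT,i} ⇒ r = 3
n=7, r=3 ⇒ 4 dimensionless groups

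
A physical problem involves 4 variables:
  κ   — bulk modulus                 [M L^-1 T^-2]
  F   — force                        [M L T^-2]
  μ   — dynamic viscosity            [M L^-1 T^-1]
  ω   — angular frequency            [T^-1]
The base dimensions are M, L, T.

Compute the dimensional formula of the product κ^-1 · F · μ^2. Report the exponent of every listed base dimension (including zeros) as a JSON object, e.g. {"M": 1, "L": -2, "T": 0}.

Exponent matrix [M,L,T] × [κ,F,μ,ω]:
  M: [ 1  1  1  0]
  L: [-1  1 -1  0]
  T: [-2 -2 -1 -1]
  [M]: (-1)·1+(1)·1+(2)·1 = 2
  [L]: (-1)·-1+(1)·1+(2)·-1 = 0
  [T]: (-1)·-2+(1)·-2+(2)·-1 = -2
⇒ M^2 T^-2

{"M": 2, "L": 0, "T": -2}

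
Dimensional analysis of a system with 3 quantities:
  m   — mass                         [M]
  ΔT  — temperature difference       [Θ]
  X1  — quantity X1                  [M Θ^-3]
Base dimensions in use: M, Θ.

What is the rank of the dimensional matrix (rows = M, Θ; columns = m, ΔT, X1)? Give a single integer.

Dimensional matrix (M×Θ by m×ΔT×X1):
  M: [ 1  0  1]
  Θ: [ 0  1 -3]
Row reduction gives pivot columns m,ΔT; rank = 2

2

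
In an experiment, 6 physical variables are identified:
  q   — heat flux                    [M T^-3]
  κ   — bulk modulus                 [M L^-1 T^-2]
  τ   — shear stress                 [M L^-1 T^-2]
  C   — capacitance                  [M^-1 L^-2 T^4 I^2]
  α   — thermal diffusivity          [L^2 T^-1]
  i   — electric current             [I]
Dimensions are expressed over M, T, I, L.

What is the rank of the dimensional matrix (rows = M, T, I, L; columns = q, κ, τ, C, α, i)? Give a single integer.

Write exponents as rows M,T,I,L / cols q,κ,τ,C,α,i:
  M: [ 1  1  1 -1  0  0]
  T: [-3 -2 -2  4 -1  0]
  I: [ 0  0  0  2  0  1]
  L: [ 0 -1 -1 -2  2  0]
RREF → pivots at {q,κ,C,α} ⇒ r = 4

4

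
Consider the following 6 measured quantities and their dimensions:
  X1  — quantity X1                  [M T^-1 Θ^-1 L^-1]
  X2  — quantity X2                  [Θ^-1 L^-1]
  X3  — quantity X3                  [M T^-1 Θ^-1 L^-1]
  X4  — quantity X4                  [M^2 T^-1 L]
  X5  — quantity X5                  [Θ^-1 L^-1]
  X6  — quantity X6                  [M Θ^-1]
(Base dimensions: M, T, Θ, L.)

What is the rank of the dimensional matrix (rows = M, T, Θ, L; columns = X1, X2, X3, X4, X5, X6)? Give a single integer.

3

Exponent matrix [M,T,Θ,L] × [X1,X2,X3,X4,X5,X6]:
  M: [ 1  0  1  2  0  1]
  T: [-1  0 -1 -1  0  0]
  Θ: [-1 -1 -1  0 -1 -1]
  L: [-1 -1 -1  1 -1  0]
Row reduction gives pivot columns X1,X2,X4; rank = 3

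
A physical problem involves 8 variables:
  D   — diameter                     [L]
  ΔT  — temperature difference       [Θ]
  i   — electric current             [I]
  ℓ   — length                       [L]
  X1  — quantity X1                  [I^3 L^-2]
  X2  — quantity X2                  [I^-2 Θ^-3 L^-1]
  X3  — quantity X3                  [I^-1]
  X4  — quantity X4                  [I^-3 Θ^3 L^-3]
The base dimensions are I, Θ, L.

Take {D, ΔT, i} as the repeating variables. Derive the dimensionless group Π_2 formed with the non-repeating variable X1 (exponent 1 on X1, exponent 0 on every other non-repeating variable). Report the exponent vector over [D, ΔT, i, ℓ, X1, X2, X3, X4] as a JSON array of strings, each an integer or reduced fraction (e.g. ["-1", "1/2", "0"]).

["2", "0", "-3", "0", "1", "0", "0", "0"]

Dimensional matrix (I×Θ×L by D×ΔT×i×ℓ×X1×X2×X3×X4):
  I: [ 0  0  1  0  3 -2 -1 -3]
  Θ: [ 0  1  0  0  0 -3  0  3]
  L: [ 1  0  0  1 -2 -1  0 -3]
RREF → pivots at {D,ΔT,i} ⇒ r = 3
Pivot set = {D,ΔT,i}, free = {ℓ,X1,X2,X3,X4}
RREF:
  r0: [   1    0    0    1   -2   -1    0   -3]
  r1: [   0    1    0    0    0   -3    0    3]
  r2: [   0    0    1    0    3   -2   -1   -3]
Fix exponent of X1 at 1, ℓ at 0, X2 at 0, X3 at 0, X4 at 0; solve each RREF row for its pivot's exponent:
  r0: exp(D) + (-2)·1 = 0 ⇒ exp(D) = 2
  r1: exp(ΔT) + (0)·1 = 0 ⇒ exp(ΔT) = 0
  r2: exp(i) + (3)·1 = 0 ⇒ exp(i) = -3
Π_2 = D^2 · i^-3 · X1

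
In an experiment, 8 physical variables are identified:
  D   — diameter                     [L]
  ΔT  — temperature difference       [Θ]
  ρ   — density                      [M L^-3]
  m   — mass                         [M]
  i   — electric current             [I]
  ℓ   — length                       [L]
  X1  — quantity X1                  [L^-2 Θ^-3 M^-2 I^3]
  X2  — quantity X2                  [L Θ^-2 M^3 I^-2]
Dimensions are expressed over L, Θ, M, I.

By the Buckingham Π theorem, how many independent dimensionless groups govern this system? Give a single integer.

4

Dimensional matrix (L×Θ×M×I by D×ΔT×ρ×m×i×ℓ×X1×X2):
  L: [ 1  0 -3  0  0  1 -2  1]
  Θ: [ 0  1  0  0  0  0 -3 -2]
  M: [ 0  0  1  1  0  0 -2  3]
  I: [ 0  0  0  0  1  0  3 -2]
RREF → pivots at {D,ΔT,ρ,i} ⇒ r = 4
Π count = n − r = 8 − 4 = 4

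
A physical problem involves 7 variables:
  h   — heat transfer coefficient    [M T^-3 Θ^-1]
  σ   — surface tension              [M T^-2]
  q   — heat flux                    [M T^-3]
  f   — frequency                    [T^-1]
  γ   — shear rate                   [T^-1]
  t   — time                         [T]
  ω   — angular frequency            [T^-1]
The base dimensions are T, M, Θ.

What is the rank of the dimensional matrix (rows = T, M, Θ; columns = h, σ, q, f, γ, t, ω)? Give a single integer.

Exponent matrix [T,M,Θ] × [h,σ,q,f,γ,t,ω]:
  T: [-3 -2 -3 -1 -1  1 -1]
  M: [ 1  1  1  0  0  0  0]
  Θ: [-1  0  0  0  0  0  0]
Echelon form has 3 nonzero rows (pivots: h,σ,q)

3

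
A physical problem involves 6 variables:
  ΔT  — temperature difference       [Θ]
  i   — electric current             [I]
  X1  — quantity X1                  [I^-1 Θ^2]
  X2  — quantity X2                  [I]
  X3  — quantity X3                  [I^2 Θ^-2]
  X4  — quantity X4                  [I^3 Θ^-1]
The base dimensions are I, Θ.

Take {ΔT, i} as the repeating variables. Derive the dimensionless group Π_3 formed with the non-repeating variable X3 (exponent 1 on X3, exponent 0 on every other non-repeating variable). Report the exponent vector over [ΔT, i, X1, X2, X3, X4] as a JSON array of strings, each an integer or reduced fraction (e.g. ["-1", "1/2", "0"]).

Dimensional matrix (I×Θ by ΔT×i×X1×X2×X3×X4):
  I: [ 0  1 -1  1  2  3]
  Θ: [ 1  0  2  0 -2 -1]
Echelon form has 2 nonzero rows (pivots: ΔT,i)
Repeat: ΔT,i; free: X1,X2,X3,X4
RREF:
  r0: [   1    0    2    0   -2   -1]
  r1: [   0    1   -1    1    2    3]
Fix exponent of X3 at 1, X1 at 0, X2 at 0, X4 at 0; solve each RREF row for its pivot's exponent:
  r0: exp(ΔT) + (-2)·1 = 0 ⇒ exp(ΔT) = 2
  r1: exp(i) + (2)·1 = 0 ⇒ exp(i) = -2
Π_3 = ΔT^2 · i^-2 · X3

["2", "-2", "0", "0", "1", "0"]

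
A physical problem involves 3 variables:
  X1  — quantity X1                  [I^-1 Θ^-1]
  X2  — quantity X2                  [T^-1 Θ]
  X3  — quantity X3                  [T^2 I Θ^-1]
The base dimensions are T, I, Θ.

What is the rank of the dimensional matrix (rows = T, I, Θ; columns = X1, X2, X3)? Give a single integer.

Dimensional matrix (T×I×Θ by X1×X2×X3):
  T: [ 0 -1  2]
  I: [-1  0  1]
  Θ: [-1  1 -1]
Row reduction gives pivot columns X1,X2; rank = 2

2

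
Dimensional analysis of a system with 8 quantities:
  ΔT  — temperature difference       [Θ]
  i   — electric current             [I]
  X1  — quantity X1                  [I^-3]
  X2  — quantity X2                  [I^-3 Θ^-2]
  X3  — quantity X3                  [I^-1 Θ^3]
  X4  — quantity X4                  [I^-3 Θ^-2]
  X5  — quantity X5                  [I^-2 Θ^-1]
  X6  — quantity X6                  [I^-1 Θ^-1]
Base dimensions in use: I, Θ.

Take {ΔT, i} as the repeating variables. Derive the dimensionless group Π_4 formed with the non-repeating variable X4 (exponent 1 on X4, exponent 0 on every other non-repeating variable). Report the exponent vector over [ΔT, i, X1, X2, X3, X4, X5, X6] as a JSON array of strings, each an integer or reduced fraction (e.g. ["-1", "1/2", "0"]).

["2", "3", "0", "0", "0", "1", "0", "0"]

Dimensional matrix (I×Θ by ΔT×i×X1×X2×X3×X4×X5×X6):
  I: [ 0  1 -3 -3 -1 -3 -2 -1]
  Θ: [ 1  0  0 -2  3 -2 -1 -1]
RREF → pivots at {ΔT,i} ⇒ r = 2
Pivot set = {ΔT,i}, free = {X1,X2,X3,X4,X5,X6}
RREF:
  r0: [   1    0    0   -2    3   -2   -1   -1]
  r1: [   0    1   -3   -3   -1   -3   -2   -1]
Fix exponent of X4 at 1, X1 at 0, X2 at 0, X3 at 0, X5 at 0, X6 at 0; solve each RREF row for its pivot's exponent:
  r0: exp(ΔT) + (-2)·1 = 0 ⇒ exp(ΔT) = 2
  r1: exp(i) + (-3)·1 = 0 ⇒ exp(i) = 3
Π_4 = ΔT^2 · i^3 · X4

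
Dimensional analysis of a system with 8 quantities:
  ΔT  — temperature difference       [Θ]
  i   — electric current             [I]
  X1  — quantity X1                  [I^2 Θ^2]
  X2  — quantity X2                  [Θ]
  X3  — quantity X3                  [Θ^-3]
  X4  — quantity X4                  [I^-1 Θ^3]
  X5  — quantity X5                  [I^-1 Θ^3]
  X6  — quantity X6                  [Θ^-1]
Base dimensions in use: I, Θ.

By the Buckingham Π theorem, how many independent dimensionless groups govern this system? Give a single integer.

6

Dimensional matrix (I×Θ by ΔT×i×X1×X2×X3×X4×X5×X6):
  I: [ 0  1  2  0  0 -1 -1  0]
  Θ: [ 1  0  2  1 -3  3  3 -1]
Echelon form has 2 nonzero rows (pivots: ΔT,i)
Π count = n − r = 8 − 2 = 6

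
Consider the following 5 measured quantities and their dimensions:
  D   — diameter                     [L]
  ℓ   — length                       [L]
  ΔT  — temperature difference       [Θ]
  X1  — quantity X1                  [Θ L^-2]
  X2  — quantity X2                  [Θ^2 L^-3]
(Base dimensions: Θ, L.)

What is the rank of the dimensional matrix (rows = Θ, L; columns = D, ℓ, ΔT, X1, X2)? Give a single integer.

Exponent matrix [Θ,L] × [D,ℓ,ΔT,X1,X2]:
  Θ: [ 0  0  1  1  2]
  L: [ 1  1  0 -2 -3]
RREF → pivots at {D,ΔT} ⇒ r = 2

2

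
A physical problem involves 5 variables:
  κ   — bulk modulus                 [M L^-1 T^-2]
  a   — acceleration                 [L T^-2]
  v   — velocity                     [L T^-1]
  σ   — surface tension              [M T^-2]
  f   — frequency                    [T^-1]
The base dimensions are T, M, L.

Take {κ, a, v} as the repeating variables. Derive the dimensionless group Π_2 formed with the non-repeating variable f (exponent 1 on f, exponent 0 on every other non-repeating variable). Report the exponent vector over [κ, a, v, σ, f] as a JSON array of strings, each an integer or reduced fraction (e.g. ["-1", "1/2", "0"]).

["0", "-1", "1", "0", "1"]

Dimensional matrix (T×M×L by κ×a×v×σ×f):
  T: [-2 -2 -1 -2 -1]
  M: [ 1  0  0  1  0]
  L: [-1  1  1  0  0]
Echelon form has 3 nonzero rows (pivots: κ,a,v)
Repeat: κ,a,v; free: σ,f
RREF:
  r0: [   1    0    0    1    0]
  r1: [   0    1    0   -1    1]
  r2: [   0    0    1    2   -1]
Fix exponent of f at 1, σ at 0; solve each RREF row for its pivot's exponent:
  r0: exp(κ) + (0)·1 = 0 ⇒ exp(κ) = 0
  r1: exp(a) + (1)·1 = 0 ⇒ exp(a) = -1
  r2: exp(v) + (-1)·1 = 0 ⇒ exp(v) = 1
Π_2 = a^-1 · v · f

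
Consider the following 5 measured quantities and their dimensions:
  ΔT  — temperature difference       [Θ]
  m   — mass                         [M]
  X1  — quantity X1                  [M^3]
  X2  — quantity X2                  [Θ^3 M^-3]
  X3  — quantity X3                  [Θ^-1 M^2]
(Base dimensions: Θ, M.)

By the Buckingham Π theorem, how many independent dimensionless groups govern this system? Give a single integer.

Write exponents as rows Θ,M / cols ΔT,m,X1,X2,X3:
  Θ: [ 1  0  0  3 -1]
  M: [ 0  1  3 -3  2]
Echelon form has 2 nonzero rows (pivots: ΔT,m)
n=5, r=2 ⇒ 3 dimensionless groups

3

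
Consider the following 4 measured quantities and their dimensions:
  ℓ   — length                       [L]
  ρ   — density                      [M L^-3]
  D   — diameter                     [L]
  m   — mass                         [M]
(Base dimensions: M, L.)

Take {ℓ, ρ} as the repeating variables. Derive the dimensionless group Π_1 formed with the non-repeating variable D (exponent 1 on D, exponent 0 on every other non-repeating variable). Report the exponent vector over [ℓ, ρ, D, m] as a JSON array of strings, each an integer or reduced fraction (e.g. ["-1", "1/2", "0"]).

["-1", "0", "1", "0"]

Write exponents as rows M,L / cols ℓ,ρ,D,m:
  M: [ 0  1  0  1]
  L: [ 1 -3  1  0]
Row reduction gives pivot columns ℓ,ρ; rank = 2
Pivot set = {ℓ,ρ}, free = {D,m}
RREF:
  r0: [   1    0    1    3]
  r1: [   0    1    0    1]
Fix exponent of D at 1, m at 0; solve each RREF row for its pivot's exponent:
  r0: exp(ℓ) + (1)·1 = 0 ⇒ exp(ℓ) = -1
  r1: exp(ρ) + (0)·1 = 0 ⇒ exp(ρ) = 0
Π_1 = ℓ^-1 · D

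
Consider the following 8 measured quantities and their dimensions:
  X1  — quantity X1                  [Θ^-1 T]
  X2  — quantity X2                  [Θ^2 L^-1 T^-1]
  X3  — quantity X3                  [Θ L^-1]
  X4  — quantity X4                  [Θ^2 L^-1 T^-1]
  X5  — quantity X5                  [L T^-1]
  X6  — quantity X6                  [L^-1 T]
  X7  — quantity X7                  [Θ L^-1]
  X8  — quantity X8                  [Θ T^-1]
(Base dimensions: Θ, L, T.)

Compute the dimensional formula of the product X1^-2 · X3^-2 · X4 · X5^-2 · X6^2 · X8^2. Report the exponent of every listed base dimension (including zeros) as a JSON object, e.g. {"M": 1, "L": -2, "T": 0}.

Exponent matrix [Θ,L,T] × [X1,X2,X3,X4,X5,X6,X7,X8]:
  Θ: [-1  2  1  2  0  0  1  1]
  L: [ 0 -1 -1 -1  1 -1 -1  0]
  T: [ 1 -1  0 -1 -1  1  0 -1]
  [Θ]: (-2)·-1+(-2)·1+(1)·2+(-2)·0+(2)·0+(2)·1 = 4
  [L]: (-2)·0+(-2)·-1+(1)·-1+(-2)·1+(2)·-1+(2)·0 = -3
  [T]: (-2)·1+(-2)·0+(1)·-1+(-2)·-1+(2)·1+(2)·-1 = -1
⇒ Θ^4 L^-3 T^-1

{"Θ": 4, "L": -3, "T": -1}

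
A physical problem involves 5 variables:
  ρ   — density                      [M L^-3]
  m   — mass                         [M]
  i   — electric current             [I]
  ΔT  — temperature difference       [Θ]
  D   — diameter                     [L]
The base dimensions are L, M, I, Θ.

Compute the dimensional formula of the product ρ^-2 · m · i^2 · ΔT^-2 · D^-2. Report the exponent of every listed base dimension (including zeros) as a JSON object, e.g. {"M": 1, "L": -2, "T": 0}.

{"L": 4, "M": -1, "I": 2, "Θ": -2}

Exponent matrix [L,M,I,Θ] × [ρ,m,i,ΔT,D]:
  L: [-3  0  0  0  1]
  M: [ 1  1  0  0  0]
  I: [ 0  0  1  0  0]
  Θ: [ 0  0  0  1  0]
  [L]: (-2)·-3+(1)·0+(2)·0+(-2)·0+(-2)·1 = 4
  [M]: (-2)·1+(1)·1+(2)·0+(-2)·0+(-2)·0 = -1
  [I]: (-2)·0+(1)·0+(2)·1+(-2)·0+(-2)·0 = 2
  [Θ]: (-2)·0+(1)·0+(2)·0+(-2)·1+(-2)·0 = -2
⇒ L^4 M^-1 I^2 Θ^-2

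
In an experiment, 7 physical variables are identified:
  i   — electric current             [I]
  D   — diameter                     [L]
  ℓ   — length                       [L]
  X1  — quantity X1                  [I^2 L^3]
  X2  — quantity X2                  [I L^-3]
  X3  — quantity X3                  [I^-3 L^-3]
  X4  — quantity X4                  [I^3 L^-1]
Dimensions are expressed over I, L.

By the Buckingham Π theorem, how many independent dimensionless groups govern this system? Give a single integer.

Dimensional matrix (I×L by i×D×ℓ×X1×X2×X3×X4):
  I: [ 1  0  0  2  1 -3  3]
  L: [ 0  1  1  3 -3 -3 -1]
Row reduction gives pivot columns i,D; rank = 2
Π count = n − r = 7 − 2 = 5

5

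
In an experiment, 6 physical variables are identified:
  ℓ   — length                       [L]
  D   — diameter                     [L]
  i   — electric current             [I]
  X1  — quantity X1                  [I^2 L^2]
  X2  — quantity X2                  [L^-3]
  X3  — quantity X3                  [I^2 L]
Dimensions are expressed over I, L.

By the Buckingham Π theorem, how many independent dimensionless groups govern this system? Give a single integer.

Write exponents as rows I,L / cols ℓ,D,i,X1,X2,X3:
  I: [ 0  0  1  2  0  2]
  L: [ 1  1  0  2 -3  1]
Row reduction gives pivot columns ℓ,i; rank = 2
6 vars − rank 2 = 4 Π groups

4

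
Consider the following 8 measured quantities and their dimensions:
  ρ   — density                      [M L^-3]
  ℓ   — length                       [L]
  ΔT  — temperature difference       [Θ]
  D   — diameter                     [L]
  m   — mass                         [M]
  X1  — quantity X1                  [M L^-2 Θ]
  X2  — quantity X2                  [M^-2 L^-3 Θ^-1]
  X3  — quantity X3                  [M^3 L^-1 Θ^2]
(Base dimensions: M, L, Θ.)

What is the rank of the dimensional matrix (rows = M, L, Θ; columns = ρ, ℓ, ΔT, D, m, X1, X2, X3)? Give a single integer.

Dimensional matrix (M×L×Θ by ρ×ℓ×ΔT×D×m×X1×X2×X3):
  M: [ 1  0  0  0  1  1 -2  3]
  L: [-3  1  0  1  0 -2 -3 -1]
  Θ: [ 0  0  1  0  0  1 -1  2]
RREF → pivots at {ρ,ℓ,ΔT} ⇒ r = 3

3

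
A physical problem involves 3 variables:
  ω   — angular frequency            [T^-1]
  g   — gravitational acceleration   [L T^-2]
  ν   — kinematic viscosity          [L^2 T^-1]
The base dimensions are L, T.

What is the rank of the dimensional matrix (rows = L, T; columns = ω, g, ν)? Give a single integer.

2

Dimensional matrix (L×T by ω×g×ν):
  L: [ 0  1  2]
  T: [-1 -2 -1]
RREF → pivots at {ω,g} ⇒ r = 2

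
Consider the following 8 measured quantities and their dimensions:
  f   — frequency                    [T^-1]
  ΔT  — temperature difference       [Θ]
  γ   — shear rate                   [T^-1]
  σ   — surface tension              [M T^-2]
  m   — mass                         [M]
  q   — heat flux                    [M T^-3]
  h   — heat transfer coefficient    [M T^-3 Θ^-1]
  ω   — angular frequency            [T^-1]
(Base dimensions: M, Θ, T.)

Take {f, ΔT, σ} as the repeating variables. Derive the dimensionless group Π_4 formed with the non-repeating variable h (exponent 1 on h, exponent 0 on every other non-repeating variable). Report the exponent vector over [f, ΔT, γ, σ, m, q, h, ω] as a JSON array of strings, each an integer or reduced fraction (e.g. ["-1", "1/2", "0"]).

Dimensional matrix (M×Θ×T by f×ΔT×γ×σ×m×q×h×ω):
  M: [ 0  0  0  1  1  1  1  0]
  Θ: [ 0  1  0  0  0  0 -1  0]
  T: [-1  0 -1 -2  0 -3 -3 -1]
Row reduction gives pivot columns f,ΔT,σ; rank = 3
Pivot set = {f,ΔT,σ}, free = {γ,m,q,h,ω}
RREF:
  r0: [   1    0    1    0   -2    1    1    1]
  r1: [   0    1    0    0    0    0   -1    0]
  r2: [   0    0    0    1    1    1    1    0]
Fix exponent of h at 1, γ at 0, m at 0, q at 0, ω at 0; solve each RREF row for its pivot's exponent:
  r0: exp(f) + (1)·1 = 0 ⇒ exp(f) = -1
  r1: exp(ΔT) + (-1)·1 = 0 ⇒ exp(ΔT) = 1
  r2: exp(σ) + (1)·1 = 0 ⇒ exp(σ) = -1
Π_4 = f^-1 · ΔT · σ^-1 · h

["-1", "1", "0", "-1", "0", "0", "1", "0"]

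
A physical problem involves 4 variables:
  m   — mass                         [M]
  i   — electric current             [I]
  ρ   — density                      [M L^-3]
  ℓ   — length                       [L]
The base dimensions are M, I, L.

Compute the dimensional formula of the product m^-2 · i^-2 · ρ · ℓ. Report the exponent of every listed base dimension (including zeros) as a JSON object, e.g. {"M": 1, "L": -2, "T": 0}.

{"M": -1, "I": -2, "L": -2}

Write exponents as rows M,I,L / cols m,i,ρ,ℓ:
  M: [ 1  0  1  0]
  I: [ 0  1  0  0]
  L: [ 0  0 -3  1]
  [M]: (-2)·1+(-2)·0+(1)·1+(1)·0 = -1
  [I]: (-2)·0+(-2)·1+(1)·0+(1)·0 = -2
  [L]: (-2)·0+(-2)·0+(1)·-3+(1)·1 = -2
⇒ M^-1 I^-2 L^-2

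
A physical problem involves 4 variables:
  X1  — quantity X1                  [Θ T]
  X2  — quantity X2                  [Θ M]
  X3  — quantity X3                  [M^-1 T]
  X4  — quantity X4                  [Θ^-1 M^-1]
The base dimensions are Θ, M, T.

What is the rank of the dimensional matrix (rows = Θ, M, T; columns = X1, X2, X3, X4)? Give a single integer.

2

Dimensional matrix (Θ×M×T by X1×X2×X3×X4):
  Θ: [ 1  1  0 -1]
  M: [ 0  1 -1 -1]
  T: [ 1  0  1  0]
Row reduction gives pivot columns X1,X2; rank = 2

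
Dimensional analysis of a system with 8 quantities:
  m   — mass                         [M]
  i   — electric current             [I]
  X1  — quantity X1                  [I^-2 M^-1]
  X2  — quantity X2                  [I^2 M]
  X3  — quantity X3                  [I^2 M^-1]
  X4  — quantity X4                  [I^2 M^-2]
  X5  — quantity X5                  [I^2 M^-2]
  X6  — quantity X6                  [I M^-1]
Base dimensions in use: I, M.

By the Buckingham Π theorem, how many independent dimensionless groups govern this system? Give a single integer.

6

Dimensional matrix (I×M by m×i×X1×X2×X3×X4×X5×X6):
  I: [ 0  1 -2  2  2  2  2  1]
  M: [ 1  0 -1  1 -1 -2 -2 -1]
RREF → pivots at {m,i} ⇒ r = 2
n=8, r=2 ⇒ 6 dimensionless groups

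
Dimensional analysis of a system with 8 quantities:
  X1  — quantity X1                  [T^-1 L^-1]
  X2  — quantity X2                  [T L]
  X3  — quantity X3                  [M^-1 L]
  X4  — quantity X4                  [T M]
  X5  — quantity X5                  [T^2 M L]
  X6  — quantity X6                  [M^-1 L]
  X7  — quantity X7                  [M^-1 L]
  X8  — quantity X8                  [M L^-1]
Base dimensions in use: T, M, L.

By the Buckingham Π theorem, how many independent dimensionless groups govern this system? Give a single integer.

6

Write exponents as rows T,M,L / cols X1,X2,X3,X4,X5,X6,X7,X8:
  T: [-1  1  0  1  2  0  0  0]
  M: [ 0  0 -1  1  1 -1 -1  1]
  L: [-1  1  1  0  1  1  1 -1]
Echelon form has 2 nonzero rows (pivots: X1,X3)
n=8, r=2 ⇒ 6 dimensionless groups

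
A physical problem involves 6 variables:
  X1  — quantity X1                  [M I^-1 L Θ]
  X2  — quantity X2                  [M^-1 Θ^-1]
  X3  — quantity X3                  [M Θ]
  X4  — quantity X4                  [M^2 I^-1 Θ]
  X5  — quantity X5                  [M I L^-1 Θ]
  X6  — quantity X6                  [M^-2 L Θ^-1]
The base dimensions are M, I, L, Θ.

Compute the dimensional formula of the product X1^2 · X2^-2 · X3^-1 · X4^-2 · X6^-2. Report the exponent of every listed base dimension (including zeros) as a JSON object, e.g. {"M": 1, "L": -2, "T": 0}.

{"M": 3, "I": 0, "L": 0, "Θ": 3}

Dimensional matrix (M×I×L×Θ by X1×X2×X3×X4×X5×X6):
  M: [ 1 -1  1  2  1 -2]
  I: [-1  0  0 -1  1  0]
  L: [ 1  0  0  0 -1  1]
  Θ: [ 1 -1  1  1  1 -1]
  [M]: (2)·1+(-2)·-1+(-1)·1+(-2)·2+(-2)·-2 = 3
  [I]: (2)·-1+(-2)·0+(-1)·0+(-2)·-1+(-2)·0 = 0
  [L]: (2)·1+(-2)·0+(-1)·0+(-2)·0+(-2)·1 = 0
  [Θ]: (2)·1+(-2)·-1+(-1)·1+(-2)·1+(-2)·-1 = 3
⇒ M^3 Θ^3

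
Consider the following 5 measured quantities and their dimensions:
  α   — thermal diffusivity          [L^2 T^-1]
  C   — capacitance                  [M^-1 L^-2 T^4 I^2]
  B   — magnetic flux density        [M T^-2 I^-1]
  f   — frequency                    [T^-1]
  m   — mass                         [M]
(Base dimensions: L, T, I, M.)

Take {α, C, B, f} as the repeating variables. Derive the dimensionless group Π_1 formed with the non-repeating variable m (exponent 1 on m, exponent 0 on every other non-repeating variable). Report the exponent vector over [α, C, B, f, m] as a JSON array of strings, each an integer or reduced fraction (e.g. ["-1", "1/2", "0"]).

Dimensional matrix (L×T×I×M by α×C×B×f×m):
  L: [ 2 -2  0  0  0]
  T: [-1  4 -2 -1  0]
  I: [ 0  2 -1  0  0]
  M: [ 0 -1  1  0  1]
Echelon form has 4 nonzero rows (pivots: α,C,B,f)
Repeat: α,C,B,f; free: m
RREF:
  r0: [   1    0    0    0    1]
  r1: [   0    1    0    0    1]
  r2: [   0    0    1    0    2]
  r3: [   0    0    0    1   -1]
Fix exponent of m at 1; solve each RREF row for its pivot's exponent:
  r0: exp(α) + (1)·1 = 0 ⇒ exp(α) = -1
  r1: exp(C) + (1)·1 = 0 ⇒ exp(C) = -1
  r2: exp(B) + (2)·1 = 0 ⇒ exp(B) = -2
  r3: exp(f) + (-1)·1 = 0 ⇒ exp(f) = 1
Π_1 = α^-1 · C^-1 · B^-2 · f · m

["-1", "-1", "-2", "1", "1"]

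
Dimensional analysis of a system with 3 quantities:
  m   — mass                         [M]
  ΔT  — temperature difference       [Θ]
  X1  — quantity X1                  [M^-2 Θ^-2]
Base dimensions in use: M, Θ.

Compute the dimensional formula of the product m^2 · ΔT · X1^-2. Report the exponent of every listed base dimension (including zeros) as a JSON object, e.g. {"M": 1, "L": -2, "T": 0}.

Write exponents as rows M,Θ / cols m,ΔT,X1:
  M: [ 1  0 -2]
  Θ: [ 0  1 -2]
  [M]: (2)·1+(1)·0+(-2)·-2 = 6
  [Θ]: (2)·0+(1)·1+(-2)·-2 = 5
⇒ M^6 Θ^5

{"M": 6, "Θ": 5}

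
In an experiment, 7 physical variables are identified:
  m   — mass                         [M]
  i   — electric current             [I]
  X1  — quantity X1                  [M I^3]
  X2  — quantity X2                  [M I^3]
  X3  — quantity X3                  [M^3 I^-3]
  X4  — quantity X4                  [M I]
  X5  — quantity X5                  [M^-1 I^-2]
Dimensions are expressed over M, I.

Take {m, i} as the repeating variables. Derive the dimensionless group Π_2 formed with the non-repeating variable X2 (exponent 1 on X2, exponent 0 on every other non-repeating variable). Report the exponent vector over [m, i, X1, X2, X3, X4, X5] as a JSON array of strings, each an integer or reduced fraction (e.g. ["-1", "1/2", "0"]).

["-1", "-3", "0", "1", "0", "0", "0"]

Exponent matrix [M,I] × [m,i,X1,X2,X3,X4,X5]:
  M: [ 1  0  1  1  3  1 -1]
  I: [ 0  1  3  3 -3  1 -2]
Echelon form has 2 nonzero rows (pivots: m,i)
Repeat: m,i; free: X1,X2,X3,X4,X5
RREF:
  r0: [   1    0    1    1    3    1   -1]
  r1: [   0    1    3    3   -3    1   -2]
Fix exponent of X2 at 1, X1 at 0, X3 at 0, X4 at 0, X5 at 0; solve each RREF row for its pivot's exponent:
  r0: exp(m) + (1)·1 = 0 ⇒ exp(m) = -1
  r1: exp(i) + (3)·1 = 0 ⇒ exp(i) = -3
Π_2 = m^-1 · i^-3 · X2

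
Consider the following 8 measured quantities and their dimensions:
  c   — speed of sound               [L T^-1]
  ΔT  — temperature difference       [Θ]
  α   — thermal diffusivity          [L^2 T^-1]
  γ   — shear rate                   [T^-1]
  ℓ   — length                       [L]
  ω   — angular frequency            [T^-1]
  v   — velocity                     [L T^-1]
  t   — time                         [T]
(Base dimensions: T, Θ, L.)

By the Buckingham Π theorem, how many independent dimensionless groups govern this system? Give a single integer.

Dimensional matrix (T×Θ×L by c×ΔT×α×γ×ℓ×ω×v×t):
  T: [-1  0 -1 -1  0 -1 -1  1]
  Θ: [ 0  1  0  0  0  0  0  0]
  L: [ 1  0  2  0  1  0  1  0]
Echelon form has 3 nonzero rows (pivots: c,ΔT,α)
8 vars − rank 3 = 5 Π groups

5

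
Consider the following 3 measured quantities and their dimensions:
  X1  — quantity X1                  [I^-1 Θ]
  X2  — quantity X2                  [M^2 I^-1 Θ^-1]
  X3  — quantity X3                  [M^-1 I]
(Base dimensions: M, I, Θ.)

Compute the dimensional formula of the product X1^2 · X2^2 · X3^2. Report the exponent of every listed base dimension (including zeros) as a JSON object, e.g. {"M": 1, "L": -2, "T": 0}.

Dimensional matrix (M×I×Θ by X1×X2×X3):
  M: [ 0  2 -1]
  I: [-1 -1  1]
  Θ: [ 1 -1  0]
  [M]: (2)·0+(2)·2+(2)·-1 = 2
  [I]: (2)·-1+(2)·-1+(2)·1 = -2
  [Θ]: (2)·1+(2)·-1+(2)·0 = 0
⇒ M^2 I^-2

{"M": 2, "I": -2, "Θ": 0}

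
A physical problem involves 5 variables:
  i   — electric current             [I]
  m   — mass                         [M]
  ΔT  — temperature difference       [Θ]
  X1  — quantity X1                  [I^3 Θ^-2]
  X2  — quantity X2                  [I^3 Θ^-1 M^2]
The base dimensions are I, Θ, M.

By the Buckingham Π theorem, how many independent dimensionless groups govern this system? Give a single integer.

2

Exponent matrix [I,Θ,M] × [i,m,ΔT,X1,X2]:
  I: [ 1  0  0  3  3]
  Θ: [ 0  0  1 -2 -1]
  M: [ 0  1  0  0  2]
Echelon form has 3 nonzero rows (pivots: i,m,ΔT)
5 vars − rank 3 = 2 Π groups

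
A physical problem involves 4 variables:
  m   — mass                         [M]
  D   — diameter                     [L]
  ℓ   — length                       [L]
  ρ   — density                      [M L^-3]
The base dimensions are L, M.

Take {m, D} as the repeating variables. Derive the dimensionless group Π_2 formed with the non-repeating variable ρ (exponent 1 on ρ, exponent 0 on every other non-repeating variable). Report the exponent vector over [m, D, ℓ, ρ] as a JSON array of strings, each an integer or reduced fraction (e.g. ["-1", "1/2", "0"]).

Write exponents as rows L,M / cols m,D,ℓ,ρ:
  L: [ 0  1  1 -3]
  M: [ 1  0  0  1]
Echelon form has 2 nonzero rows (pivots: m,D)
Pivot set = {m,D}, free = {ℓ,ρ}
RREF:
  r0: [   1    0    0    1]
  r1: [   0    1    1   -3]
Fix exponent of ρ at 1, ℓ at 0; solve each RREF row for its pivot's exponent:
  r0: exp(m) + (1)·1 = 0 ⇒ exp(m) = -1
  r1: exp(D) + (-3)·1 = 0 ⇒ exp(D) = 3
Π_2 = m^-1 · D^3 · ρ

["-1", "3", "0", "1"]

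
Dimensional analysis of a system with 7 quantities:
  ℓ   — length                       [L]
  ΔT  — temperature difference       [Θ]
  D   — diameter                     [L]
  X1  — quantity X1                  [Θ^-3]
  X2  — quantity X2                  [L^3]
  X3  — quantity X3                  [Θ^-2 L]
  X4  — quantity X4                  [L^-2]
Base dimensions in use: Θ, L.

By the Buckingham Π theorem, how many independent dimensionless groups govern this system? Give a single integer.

5

Write exponents as rows Θ,L / cols ℓ,ΔT,D,X1,X2,X3,X4:
  Θ: [ 0  1  0 -3  0 -2  0]
  L: [ 1  0  1  0  3  1 -2]
RREF → pivots at {ℓ,ΔT} ⇒ r = 2
n=7, r=2 ⇒ 5 dimensionless groups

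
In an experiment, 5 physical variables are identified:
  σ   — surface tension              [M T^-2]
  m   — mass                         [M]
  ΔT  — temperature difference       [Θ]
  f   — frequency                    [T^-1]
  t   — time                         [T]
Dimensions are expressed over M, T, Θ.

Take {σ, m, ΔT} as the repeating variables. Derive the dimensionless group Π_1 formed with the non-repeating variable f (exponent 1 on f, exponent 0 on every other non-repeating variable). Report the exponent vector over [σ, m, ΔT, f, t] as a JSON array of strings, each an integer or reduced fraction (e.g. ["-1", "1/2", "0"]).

["-1/2", "1/2", "0", "1", "0"]

Write exponents as rows M,T,Θ / cols σ,m,ΔT,f,t:
  M: [ 1  1  0  0  0]
  T: [-2  0  0 -1  1]
  Θ: [ 0  0  1  0  0]
Echelon form has 3 nonzero rows (pivots: σ,m,ΔT)
Pivot set = {σ,m,ΔT}, free = {f,t}
RREF:
  r0: [   1    0    0  1/2 -1/2]
  r1: [   0    1    0 -1/2  1/2]
  r2: [   0    0    1    0    0]
Fix exponent of f at 1, t at 0; solve each RREF row for its pivot's exponent:
  r0: exp(σ) + (1/2)·1 = 0 ⇒ exp(σ) = -1/2
  r1: exp(m) + (-1/2)·1 = 0 ⇒ exp(m) = 1/2
  r2: exp(ΔT) + (0)·1 = 0 ⇒ exp(ΔT) = 0
Π_1 = σ^(-1/2) · m^(1/2) · f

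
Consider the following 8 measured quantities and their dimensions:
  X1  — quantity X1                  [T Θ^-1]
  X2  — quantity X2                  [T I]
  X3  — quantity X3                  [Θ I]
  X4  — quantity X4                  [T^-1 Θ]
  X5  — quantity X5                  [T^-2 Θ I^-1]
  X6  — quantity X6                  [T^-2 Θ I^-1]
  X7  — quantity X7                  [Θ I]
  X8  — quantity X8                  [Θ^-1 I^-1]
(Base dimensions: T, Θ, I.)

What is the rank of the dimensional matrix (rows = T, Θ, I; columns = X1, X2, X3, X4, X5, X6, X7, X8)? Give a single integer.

2

Dimensional matrix (T×Θ×I by X1×X2×X3×X4×X5×X6×X7×X8):
  T: [ 1  1  0 -1 -2 -2  0  0]
  Θ: [-1  0  1  1  1  1  1 -1]
  I: [ 0  1  1  0 -1 -1  1 -1]
Row reduction gives pivot columns X1,X2; rank = 2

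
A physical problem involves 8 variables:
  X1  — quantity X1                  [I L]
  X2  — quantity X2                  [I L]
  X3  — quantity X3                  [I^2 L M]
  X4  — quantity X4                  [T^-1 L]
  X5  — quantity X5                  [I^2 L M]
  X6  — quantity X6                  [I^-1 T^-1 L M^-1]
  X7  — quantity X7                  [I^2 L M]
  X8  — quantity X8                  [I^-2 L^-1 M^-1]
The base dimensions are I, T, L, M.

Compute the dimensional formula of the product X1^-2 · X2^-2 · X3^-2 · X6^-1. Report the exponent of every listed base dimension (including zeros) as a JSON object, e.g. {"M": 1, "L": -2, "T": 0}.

Exponent matrix [I,T,L,M] × [X1,X2,X3,X4,X5,X6,X7,X8]:
  I: [ 1  1  2  0  2 -1  2 -2]
  T: [ 0  0  0 -1  0 -1  0  0]
  L: [ 1  1  1  1  1  1  1 -1]
  M: [ 0  0  1  0  1 -1  1 -1]
  [I]: (-2)·1+(-2)·1+(-2)·2+(-1)·-1 = -7
  [T]: (-2)·0+(-2)·0+(-2)·0+(-1)·-1 = 1
  [L]: (-2)·1+(-2)·1+(-2)·1+(-1)·1 = -7
  [M]: (-2)·0+(-2)·0+(-2)·1+(-1)·-1 = -1
⇒ I^-7 T L^-7 M^-1

{"I": -7, "T": 1, "L": -7, "M": -1}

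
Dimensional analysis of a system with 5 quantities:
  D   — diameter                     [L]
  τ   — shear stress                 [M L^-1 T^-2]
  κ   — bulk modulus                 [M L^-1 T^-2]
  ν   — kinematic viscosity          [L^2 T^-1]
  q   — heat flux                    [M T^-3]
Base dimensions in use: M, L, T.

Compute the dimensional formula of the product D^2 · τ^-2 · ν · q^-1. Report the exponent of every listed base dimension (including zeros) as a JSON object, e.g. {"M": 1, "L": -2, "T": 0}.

Dimensional matrix (M×L×T by D×τ×κ×ν×q):
  M: [ 0  1  1  0  1]
  L: [ 1 -1 -1  2  0]
  T: [ 0 -2 -2 -1 -3]
  [M]: (2)·0+(-2)·1+(1)·0+(-1)·1 = -3
  [L]: (2)·1+(-2)·-1+(1)·2+(-1)·0 = 6
  [T]: (2)·0+(-2)·-2+(1)·-1+(-1)·-3 = 6
⇒ M^-3 L^6 T^6

{"M": -3, "L": 6, "T": 6}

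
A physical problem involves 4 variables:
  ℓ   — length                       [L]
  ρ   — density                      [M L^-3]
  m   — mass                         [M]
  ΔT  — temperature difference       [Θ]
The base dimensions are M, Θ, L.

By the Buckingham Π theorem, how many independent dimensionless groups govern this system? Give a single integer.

1

Write exponents as rows M,Θ,L / cols ℓ,ρ,m,ΔT:
  M: [ 0  1  1  0]
  Θ: [ 0  0  0  1]
  L: [ 1 -3  0  0]
RREF → pivots at {ℓ,ρ,ΔT} ⇒ r = 3
Π count = n − r = 4 − 3 = 1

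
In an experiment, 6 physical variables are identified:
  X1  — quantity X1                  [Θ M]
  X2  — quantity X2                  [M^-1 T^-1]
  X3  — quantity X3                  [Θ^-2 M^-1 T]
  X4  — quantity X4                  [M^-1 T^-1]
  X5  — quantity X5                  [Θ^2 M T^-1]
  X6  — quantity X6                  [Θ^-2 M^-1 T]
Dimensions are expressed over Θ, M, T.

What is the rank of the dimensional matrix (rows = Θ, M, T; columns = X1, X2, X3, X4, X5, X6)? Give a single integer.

Dimensional matrix (Θ×M×T by X1×X2×X3×X4×X5×X6):
  Θ: [ 1  0 -2  0  2 -2]
  M: [ 1 -1 -1 -1  1 -1]
  T: [ 0 -1  1 -1 -1  1]
Echelon form has 2 nonzero rows (pivots: X1,X2)

2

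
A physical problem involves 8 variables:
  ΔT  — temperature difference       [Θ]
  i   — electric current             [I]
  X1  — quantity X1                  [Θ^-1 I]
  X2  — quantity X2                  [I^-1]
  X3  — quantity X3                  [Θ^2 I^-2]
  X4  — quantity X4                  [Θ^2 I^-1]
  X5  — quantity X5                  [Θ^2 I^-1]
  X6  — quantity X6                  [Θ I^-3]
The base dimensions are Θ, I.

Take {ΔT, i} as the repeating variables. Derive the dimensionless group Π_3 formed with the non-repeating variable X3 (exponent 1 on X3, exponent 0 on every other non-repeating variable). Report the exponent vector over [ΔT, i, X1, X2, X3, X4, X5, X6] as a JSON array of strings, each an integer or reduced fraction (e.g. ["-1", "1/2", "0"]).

["-2", "2", "0", "0", "1", "0", "0", "0"]

Dimensional matrix (Θ×I by ΔT×i×X1×X2×X3×X4×X5×X6):
  Θ: [ 1  0 -1  0  2  2  2  1]
  I: [ 0  1  1 -1 -2 -1 -1 -3]
Echelon form has 2 nonzero rows (pivots: ΔT,i)
Pivot set = {ΔT,i}, free = {X1,X2,X3,X4,X5,X6}
RREF:
  r0: [   1    0   -1    0    2    2    2    1]
  r1: [   0    1    1   -1   -2   -1   -1   -3]
Fix exponent of X3 at 1, X1 at 0, X2 at 0, X4 at 0, X5 at 0, X6 at 0; solve each RREF row for its pivot's exponent:
  r0: exp(ΔT) + (2)·1 = 0 ⇒ exp(ΔT) = -2
  r1: exp(i) + (-2)·1 = 0 ⇒ exp(i) = 2
Π_3 = ΔT^-2 · i^2 · X3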